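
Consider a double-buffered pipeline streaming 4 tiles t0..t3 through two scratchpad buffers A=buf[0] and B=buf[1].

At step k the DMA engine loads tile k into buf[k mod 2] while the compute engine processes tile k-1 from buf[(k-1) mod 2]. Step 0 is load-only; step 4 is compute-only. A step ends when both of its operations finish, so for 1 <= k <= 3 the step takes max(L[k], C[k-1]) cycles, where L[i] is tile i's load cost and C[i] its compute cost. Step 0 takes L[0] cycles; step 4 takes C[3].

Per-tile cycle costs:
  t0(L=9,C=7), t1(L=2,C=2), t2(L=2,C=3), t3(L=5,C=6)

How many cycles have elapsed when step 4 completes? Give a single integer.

[0] DMA t0→A (9c) ∥ CU idle ⇒ 9c, clock 9
[1] DMA t1→B (2c) ∥ CU A:t0 (7c) ⇒ 7c, clock 16
[2] DMA t2→A (2c) ∥ CU B:t1 (2c) ⇒ 2c, clock 18
[3] DMA t3→B (5c) ∥ CU A:t2 (3c) ⇒ 5c, clock 23
[4] DMA idle ∥ CU B:t3 (6c) ⇒ 6c, clock 29

end_cycle[4] = 29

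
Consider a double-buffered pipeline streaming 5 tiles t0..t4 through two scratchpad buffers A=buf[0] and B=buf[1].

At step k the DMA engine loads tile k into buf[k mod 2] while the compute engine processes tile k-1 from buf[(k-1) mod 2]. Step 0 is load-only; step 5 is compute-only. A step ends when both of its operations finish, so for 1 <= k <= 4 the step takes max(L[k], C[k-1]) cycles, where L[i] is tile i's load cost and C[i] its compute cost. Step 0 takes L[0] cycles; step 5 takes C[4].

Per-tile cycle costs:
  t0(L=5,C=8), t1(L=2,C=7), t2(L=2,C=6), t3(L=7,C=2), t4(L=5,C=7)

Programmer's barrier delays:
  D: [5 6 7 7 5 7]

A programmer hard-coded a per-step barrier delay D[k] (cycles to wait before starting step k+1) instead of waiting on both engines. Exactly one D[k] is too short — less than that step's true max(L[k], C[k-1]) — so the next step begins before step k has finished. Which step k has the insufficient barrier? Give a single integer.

k=0 barrier L[0]=5→5c, D[0]=5 ok
k=1 barrier max(L[1]=2,C[0]=8)→8c, D[1]=6 SHORT
k=2 barrier max(L[2]=2,C[1]=7)→7c, D[2]=7 ok
k=3 barrier max(L[3]=7,C[2]=6)→7c, D[3]=7 ok
k=4 barrier max(L[4]=5,C[3]=2)→5c, D[4]=5 ok
k=5 barrier C[4]=7→7c, D[5]=7 ok

hazard at step 1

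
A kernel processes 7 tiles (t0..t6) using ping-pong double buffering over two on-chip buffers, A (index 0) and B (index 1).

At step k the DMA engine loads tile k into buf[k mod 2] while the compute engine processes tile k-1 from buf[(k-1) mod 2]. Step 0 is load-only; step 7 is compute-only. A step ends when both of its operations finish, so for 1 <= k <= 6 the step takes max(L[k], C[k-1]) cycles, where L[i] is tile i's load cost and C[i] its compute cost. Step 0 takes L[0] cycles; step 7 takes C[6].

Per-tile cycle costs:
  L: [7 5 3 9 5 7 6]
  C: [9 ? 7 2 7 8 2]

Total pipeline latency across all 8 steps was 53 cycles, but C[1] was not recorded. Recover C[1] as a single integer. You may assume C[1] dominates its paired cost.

C[1] = 6

step 0 = dur = L[0]=7 = 7
step 1 = dur = max(L[1]=5, C[0]=9) = 9
step 2 = dur = max(L[2]=3, C[1]=?) = C[1]  (unknown; binding)
step 3 = dur = max(L[3]=9, C[2]=7) = 9
step 4 = dur = max(L[4]=5, C[3]=2) = 5
step 5 = dur = max(L[5]=7, C[4]=7) = 7
step 6 = dur = max(L[6]=6, C[5]=8) = 8
step 7 = dur = C[6]=2 = 2
sum of known step durations = 47
dur[2] = total - known = 53 - 47 = 6
C[1] is the binding max in step 2, so C[1] = dur[2] = 6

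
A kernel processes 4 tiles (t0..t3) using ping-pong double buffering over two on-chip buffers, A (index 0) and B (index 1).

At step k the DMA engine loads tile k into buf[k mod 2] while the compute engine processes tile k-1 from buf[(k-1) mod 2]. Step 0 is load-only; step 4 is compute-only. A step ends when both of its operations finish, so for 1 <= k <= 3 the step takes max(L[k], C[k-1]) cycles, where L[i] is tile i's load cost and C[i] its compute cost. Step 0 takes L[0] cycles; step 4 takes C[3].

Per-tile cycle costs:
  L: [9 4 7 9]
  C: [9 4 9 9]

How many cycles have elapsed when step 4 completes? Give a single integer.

[0] DMA t0→A (9c) ∥ CU idle ⇒ 9c, clock 9
[1] DMA t1→B (4c) ∥ CU A:t0 (9c) ⇒ 9c, clock 18
[2] DMA t2→A (7c) ∥ CU B:t1 (4c) ⇒ 7c, clock 25
[3] DMA t3→B (9c) ∥ CU A:t2 (9c) ⇒ 9c, clock 34
[4] DMA idle ∥ CU B:t3 (9c) ⇒ 9c, clock 43

end_cycle[4] = 43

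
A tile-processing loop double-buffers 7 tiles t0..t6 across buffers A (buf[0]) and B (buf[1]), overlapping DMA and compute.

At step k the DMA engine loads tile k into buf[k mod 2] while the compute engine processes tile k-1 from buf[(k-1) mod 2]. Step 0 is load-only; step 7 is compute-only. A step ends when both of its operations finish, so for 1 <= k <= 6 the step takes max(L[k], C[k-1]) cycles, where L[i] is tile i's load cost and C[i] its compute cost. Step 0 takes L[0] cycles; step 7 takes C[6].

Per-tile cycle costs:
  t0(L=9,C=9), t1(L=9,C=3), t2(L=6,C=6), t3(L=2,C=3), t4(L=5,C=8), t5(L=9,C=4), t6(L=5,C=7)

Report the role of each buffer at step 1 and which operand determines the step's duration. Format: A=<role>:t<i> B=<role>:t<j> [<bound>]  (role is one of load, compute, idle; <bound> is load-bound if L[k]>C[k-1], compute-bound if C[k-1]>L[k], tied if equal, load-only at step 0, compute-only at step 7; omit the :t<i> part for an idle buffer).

step 1: A=compute:t0 B=load:t1 [tied]

k=0 load=t0/9c comp=- wait=9 total=9
k=1 load=t1/9c comp=t0/9c wait=9 total=18
k=2 load=t2/6c comp=t1/3c wait=6 total=24
k=3 load=t3/2c comp=t2/6c wait=6 total=30
k=4 load=t4/5c comp=t3/3c wait=5 total=35
k=5 load=t5/9c comp=t4/8c wait=9 total=44
k=6 load=t6/5c comp=t5/4c wait=5 total=49
k=7 load=- comp=t6/7c wait=7 total=56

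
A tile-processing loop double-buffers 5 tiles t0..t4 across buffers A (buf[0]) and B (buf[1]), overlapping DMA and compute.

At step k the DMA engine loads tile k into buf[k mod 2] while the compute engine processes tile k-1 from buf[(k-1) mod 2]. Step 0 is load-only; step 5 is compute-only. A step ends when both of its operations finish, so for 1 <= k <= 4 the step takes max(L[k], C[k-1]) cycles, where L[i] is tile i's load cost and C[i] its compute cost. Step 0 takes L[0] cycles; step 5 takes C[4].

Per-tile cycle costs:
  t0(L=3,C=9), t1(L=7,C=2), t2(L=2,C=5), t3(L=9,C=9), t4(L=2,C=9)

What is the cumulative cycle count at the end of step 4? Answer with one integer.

end_cycle[4] = 32

[0] DMA t0→A (3c) ∥ CU idle ⇒ 3c, clock 3
[1] DMA t1→B (7c) ∥ CU A:t0 (9c) ⇒ 9c, clock 12
[2] DMA t2→A (2c) ∥ CU B:t1 (2c) ⇒ 2c, clock 14
[3] DMA t3→B (9c) ∥ CU A:t2 (5c) ⇒ 9c, clock 23
[4] DMA t4→A (2c) ∥ CU B:t3 (9c) ⇒ 9c, clock 32
[5] DMA idle ∥ CU A:t4 (9c) ⇒ 9c, clock 41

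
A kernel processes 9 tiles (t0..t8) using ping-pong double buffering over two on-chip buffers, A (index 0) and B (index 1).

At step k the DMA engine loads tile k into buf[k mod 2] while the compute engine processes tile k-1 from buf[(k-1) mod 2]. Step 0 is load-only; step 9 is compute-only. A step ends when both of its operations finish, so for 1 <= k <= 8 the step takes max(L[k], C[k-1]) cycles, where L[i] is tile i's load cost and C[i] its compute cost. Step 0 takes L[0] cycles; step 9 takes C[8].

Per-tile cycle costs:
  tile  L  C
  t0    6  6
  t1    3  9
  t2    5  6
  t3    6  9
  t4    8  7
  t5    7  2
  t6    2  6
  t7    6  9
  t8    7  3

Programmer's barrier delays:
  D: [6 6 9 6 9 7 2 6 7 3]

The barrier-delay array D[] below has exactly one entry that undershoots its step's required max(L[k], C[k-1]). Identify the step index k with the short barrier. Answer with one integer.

hazard at step 8

step 0: need L[0]=6 = 6; D[0]=6 ok
step 1: need max(L[1]=3,C[0]=6) = 6; D[1]=6 ok
step 2: need max(L[2]=5,C[1]=9) = 9; D[2]=9 ok
step 3: need max(L[3]=6,C[2]=6) = 6; D[3]=6 ok
step 4: need max(L[4]=8,C[3]=9) = 9; D[4]=9 ok
step 5: need max(L[5]=7,C[4]=7) = 7; D[5]=7 ok
step 6: need max(L[6]=2,C[5]=2) = 2; D[6]=2 ok
step 7: need max(L[7]=6,C[6]=6) = 6; D[7]=6 ok
step 8: need max(L[8]=7,C[7]=9) = 9; D[8]=7 SHORT
step 9: need C[8]=3 = 3; D[9]=3 ok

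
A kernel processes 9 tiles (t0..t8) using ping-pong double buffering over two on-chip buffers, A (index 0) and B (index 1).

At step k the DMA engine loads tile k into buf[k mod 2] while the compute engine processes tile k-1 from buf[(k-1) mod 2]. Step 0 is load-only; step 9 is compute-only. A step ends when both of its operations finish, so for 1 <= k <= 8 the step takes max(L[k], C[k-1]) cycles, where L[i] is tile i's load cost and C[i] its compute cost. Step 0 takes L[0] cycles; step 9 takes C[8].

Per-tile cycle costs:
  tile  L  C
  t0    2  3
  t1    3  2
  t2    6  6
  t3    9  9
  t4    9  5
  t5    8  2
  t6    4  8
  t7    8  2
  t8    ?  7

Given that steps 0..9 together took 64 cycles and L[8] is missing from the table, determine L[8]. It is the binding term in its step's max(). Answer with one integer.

step 0 → dur = L[0]=2 = 2
step 1 → dur = max(L[1]=3, C[0]=3) = 3
step 2 → dur = max(L[2]=6, C[1]=2) = 6
step 3 → dur = max(L[3]=9, C[2]=6) = 9
step 4 → dur = max(L[4]=9, C[3]=9) = 9
step 5 → dur = max(L[5]=8, C[4]=5) = 8
step 6 → dur = max(L[6]=4, C[5]=2) = 4
step 7 → dur = max(L[7]=8, C[6]=8) = 8
step 8 → dur = max(L[8]=?, C[7]=2) = L[8]  (unknown; binding)
step 9 → dur = C[8]=7 = 7
sum of known step durations = 56
dur[8] = total - known = 64 - 56 = 8
L[8] is the binding max in step 8, so L[8] = dur[8] = 8

L[8] = 8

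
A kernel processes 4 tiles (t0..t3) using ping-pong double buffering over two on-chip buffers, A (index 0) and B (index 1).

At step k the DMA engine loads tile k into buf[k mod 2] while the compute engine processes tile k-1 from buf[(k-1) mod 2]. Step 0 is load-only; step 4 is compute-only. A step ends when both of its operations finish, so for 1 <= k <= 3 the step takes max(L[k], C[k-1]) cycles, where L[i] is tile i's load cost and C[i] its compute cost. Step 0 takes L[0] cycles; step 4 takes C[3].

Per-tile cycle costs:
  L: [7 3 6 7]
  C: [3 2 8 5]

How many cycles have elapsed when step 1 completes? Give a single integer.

k=0 load=t0/7c comp=- wait=7 total=7
k=1 load=t1/3c comp=t0/3c wait=3 total=10
k=2 load=t2/6c comp=t1/2c wait=6 total=16
k=3 load=t3/7c comp=t2/8c wait=8 total=24
k=4 load=- comp=t3/5c wait=5 total=29

end_cycle[1] = 10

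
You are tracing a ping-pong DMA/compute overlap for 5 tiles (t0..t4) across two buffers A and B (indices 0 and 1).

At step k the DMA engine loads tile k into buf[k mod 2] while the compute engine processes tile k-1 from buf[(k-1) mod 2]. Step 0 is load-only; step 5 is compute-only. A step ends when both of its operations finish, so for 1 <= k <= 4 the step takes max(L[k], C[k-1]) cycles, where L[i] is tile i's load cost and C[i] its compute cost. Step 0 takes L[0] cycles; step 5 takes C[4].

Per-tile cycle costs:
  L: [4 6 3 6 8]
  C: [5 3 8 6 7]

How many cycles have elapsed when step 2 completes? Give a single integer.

end_cycle[2] = 13

[0] DMA t0→A (4c) ∥ CU idle ⇒ 4c, clock 4
[1] DMA t1→B (6c) ∥ CU A:t0 (5c) ⇒ 6c, clock 10
[2] DMA t2→A (3c) ∥ CU B:t1 (3c) ⇒ 3c, clock 13
[3] DMA t3→B (6c) ∥ CU A:t2 (8c) ⇒ 8c, clock 21
[4] DMA t4→A (8c) ∥ CU B:t3 (6c) ⇒ 8c, clock 29
[5] DMA idle ∥ CU A:t4 (7c) ⇒ 7c, clock 36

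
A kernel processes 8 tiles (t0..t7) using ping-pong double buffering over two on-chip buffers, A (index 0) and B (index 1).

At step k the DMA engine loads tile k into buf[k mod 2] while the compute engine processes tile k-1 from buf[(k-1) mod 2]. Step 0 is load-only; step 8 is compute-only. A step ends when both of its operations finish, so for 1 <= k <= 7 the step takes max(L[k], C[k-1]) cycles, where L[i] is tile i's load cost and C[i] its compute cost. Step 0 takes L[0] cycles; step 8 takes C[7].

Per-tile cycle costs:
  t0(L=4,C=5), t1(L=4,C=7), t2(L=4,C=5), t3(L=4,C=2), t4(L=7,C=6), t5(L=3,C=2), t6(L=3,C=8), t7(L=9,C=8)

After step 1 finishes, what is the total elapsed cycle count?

step 0: L[0]=4 → dur=4, Σ=4 | A=load:t0 B=idle [load-only]
step 1: L[1]=4 C[0]=5 → dur=5, Σ=9 | A=compute:t0 B=load:t1 [compute-bound]
step 2: L[2]=4 C[1]=7 → dur=7, Σ=16 | A=load:t2 B=compute:t1 [compute-bound]
step 3: L[3]=4 C[2]=5 → dur=5, Σ=21 | A=compute:t2 B=load:t3 [compute-bound]
step 4: L[4]=7 C[3]=2 → dur=7, Σ=28 | A=load:t4 B=compute:t3 [load-bound]
step 5: L[5]=3 C[4]=6 → dur=6, Σ=34 | A=compute:t4 B=load:t5 [compute-bound]
step 6: L[6]=3 C[5]=2 → dur=3, Σ=37 | A=load:t6 B=compute:t5 [load-bound]
step 7: L[7]=9 C[6]=8 → dur=9, Σ=46 | A=compute:t6 B=load:t7 [load-bound]
step 8: C[7]=8 → dur=8, Σ=54 | A=idle B=compute:t7 [compute-only]

end_cycle[1] = 9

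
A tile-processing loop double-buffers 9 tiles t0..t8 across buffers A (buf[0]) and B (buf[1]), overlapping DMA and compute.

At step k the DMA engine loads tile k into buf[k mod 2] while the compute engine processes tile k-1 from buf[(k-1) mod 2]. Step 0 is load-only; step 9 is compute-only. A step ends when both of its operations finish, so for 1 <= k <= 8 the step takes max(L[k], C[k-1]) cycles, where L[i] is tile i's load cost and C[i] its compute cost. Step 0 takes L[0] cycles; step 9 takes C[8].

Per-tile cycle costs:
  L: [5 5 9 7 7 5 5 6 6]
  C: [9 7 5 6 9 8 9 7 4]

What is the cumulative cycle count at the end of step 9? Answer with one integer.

end_cycle[9] = 74

  0. 5=5c; end=5; A:t0 B:-
  1. max(5,9)=9c; end=14; A:t0 B:t1
  2. max(9,7)=9c; end=23; A:t2 B:t1
  3. max(7,5)=7c; end=30; A:t2 B:t3
  4. max(7,6)=7c; end=37; A:t4 B:t3
  5. max(5,9)=9c; end=46; A:t4 B:t5
  6. max(5,8)=8c; end=54; A:t6 B:t5
  7. max(6,9)=9c; end=63; A:t6 B:t7
  8. max(6,7)=7c; end=70; A:t8 B:t7
  9. 4=4c; end=74; A:t8 B:t7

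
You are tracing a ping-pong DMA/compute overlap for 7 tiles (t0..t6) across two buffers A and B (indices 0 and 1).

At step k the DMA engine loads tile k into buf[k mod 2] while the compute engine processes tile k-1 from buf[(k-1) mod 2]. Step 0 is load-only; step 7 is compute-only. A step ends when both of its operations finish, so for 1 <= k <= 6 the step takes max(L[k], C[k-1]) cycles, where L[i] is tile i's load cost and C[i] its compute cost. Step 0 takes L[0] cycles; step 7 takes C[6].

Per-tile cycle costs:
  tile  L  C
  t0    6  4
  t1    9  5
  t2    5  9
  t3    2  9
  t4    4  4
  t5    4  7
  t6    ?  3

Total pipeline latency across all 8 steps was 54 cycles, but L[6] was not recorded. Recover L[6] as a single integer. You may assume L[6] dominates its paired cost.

step 0 → dur = L[0]=6 = 6
step 1 → dur = max(L[1]=9, C[0]=4) = 9
step 2 → dur = max(L[2]=5, C[1]=5) = 5
step 3 → dur = max(L[3]=2, C[2]=9) = 9
step 4 → dur = max(L[4]=4, C[3]=9) = 9
step 5 → dur = max(L[5]=4, C[4]=4) = 4
step 6 → dur = max(L[6]=?, C[5]=7) = L[6]  (unknown; binding)
step 7 → dur = C[6]=3 = 3
sum of known step durations = 45
dur[6] = total - known = 54 - 45 = 9
L[6] is the binding max in step 6, so L[6] = dur[6] = 9

L[6] = 9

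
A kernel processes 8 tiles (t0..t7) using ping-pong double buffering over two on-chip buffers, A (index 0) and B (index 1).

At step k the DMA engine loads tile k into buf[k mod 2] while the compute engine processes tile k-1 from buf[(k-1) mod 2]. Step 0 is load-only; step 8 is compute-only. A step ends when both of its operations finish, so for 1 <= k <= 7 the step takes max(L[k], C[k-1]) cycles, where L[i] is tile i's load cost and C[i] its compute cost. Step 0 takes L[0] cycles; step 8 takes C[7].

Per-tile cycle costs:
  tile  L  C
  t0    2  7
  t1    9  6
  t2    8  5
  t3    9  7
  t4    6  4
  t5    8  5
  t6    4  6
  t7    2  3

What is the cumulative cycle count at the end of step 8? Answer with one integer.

end_cycle[8] = 57

k=0 load=t0/2c comp=- wait=2 total=2
k=1 load=t1/9c comp=t0/7c wait=9 total=11
k=2 load=t2/8c comp=t1/6c wait=8 total=19
k=3 load=t3/9c comp=t2/5c wait=9 total=28
k=4 load=t4/6c comp=t3/7c wait=7 total=35
k=5 load=t5/8c comp=t4/4c wait=8 total=43
k=6 load=t6/4c comp=t5/5c wait=5 total=48
k=7 load=t7/2c comp=t6/6c wait=6 total=54
k=8 load=- comp=t7/3c wait=3 total=57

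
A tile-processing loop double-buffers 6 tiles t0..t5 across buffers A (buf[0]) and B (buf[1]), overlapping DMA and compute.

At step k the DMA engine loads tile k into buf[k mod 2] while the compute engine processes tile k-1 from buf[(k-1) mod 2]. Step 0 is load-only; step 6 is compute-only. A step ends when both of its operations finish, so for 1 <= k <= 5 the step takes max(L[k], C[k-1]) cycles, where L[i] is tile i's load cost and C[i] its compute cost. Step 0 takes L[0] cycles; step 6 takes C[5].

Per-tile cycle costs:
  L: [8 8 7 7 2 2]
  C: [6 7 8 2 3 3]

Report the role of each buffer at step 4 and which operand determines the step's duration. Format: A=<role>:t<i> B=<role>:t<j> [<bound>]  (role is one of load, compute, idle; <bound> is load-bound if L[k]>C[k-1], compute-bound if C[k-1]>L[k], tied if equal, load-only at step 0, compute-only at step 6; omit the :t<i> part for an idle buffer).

step 4: A=load:t4 B=compute:t3 [tied]

  0. 8=8c; end=8; A:t0 B:-
  1. max(8,6)=8c; end=16; A:t0 B:t1
  2. max(7,7)=7c; end=23; A:t2 B:t1
  3. max(7,8)=8c; end=31; A:t2 B:t3
  4. max(2,2)=2c; end=33; A:t4 B:t3
  5. max(2,3)=3c; end=36; A:t4 B:t5
  6. 3=3c; end=39; A:t4 B:t5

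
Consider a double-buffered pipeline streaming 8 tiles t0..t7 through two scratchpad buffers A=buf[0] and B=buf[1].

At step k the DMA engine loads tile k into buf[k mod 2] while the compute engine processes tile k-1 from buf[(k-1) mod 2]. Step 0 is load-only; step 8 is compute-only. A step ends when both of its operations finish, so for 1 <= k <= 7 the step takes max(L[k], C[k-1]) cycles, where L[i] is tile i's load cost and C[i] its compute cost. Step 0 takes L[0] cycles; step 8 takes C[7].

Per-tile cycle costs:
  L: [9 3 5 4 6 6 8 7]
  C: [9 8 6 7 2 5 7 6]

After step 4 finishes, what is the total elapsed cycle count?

end_cycle[4] = 39

step 0: L[0]=9 → dur=9, Σ=9 | A=load:t0 B=idle [load-only]
step 1: L[1]=3 C[0]=9 → dur=9, Σ=18 | A=compute:t0 B=load:t1 [compute-bound]
step 2: L[2]=5 C[1]=8 → dur=8, Σ=26 | A=load:t2 B=compute:t1 [compute-bound]
step 3: L[3]=4 C[2]=6 → dur=6, Σ=32 | A=compute:t2 B=load:t3 [compute-bound]
step 4: L[4]=6 C[3]=7 → dur=7, Σ=39 | A=load:t4 B=compute:t3 [compute-bound]
step 5: L[5]=6 C[4]=2 → dur=6, Σ=45 | A=compute:t4 B=load:t5 [load-bound]
step 6: L[6]=8 C[5]=5 → dur=8, Σ=53 | A=load:t6 B=compute:t5 [load-bound]
step 7: L[7]=7 C[6]=7 → dur=7, Σ=60 | A=compute:t6 B=load:t7 [tied]
step 8: C[7]=6 → dur=6, Σ=66 | A=idle B=compute:t7 [compute-only]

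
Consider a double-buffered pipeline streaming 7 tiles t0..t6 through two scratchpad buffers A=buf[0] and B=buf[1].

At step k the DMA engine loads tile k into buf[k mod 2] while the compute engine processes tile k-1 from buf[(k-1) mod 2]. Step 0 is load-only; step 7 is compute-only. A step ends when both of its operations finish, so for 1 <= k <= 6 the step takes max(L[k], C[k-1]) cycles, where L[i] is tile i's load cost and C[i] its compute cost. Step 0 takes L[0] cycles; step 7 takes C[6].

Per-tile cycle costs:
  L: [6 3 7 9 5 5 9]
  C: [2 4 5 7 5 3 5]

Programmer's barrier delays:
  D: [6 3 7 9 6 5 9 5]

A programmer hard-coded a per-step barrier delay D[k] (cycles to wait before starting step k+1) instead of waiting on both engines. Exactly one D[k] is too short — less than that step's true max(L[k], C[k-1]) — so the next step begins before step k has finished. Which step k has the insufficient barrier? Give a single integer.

hazard at step 4

step 0: need L[0]=6 = 6; D[0]=6 ok
step 1: need max(L[1]=3,C[0]=2) = 3; D[1]=3 ok
step 2: need max(L[2]=7,C[1]=4) = 7; D[2]=7 ok
step 3: need max(L[3]=9,C[2]=5) = 9; D[3]=9 ok
step 4: need max(L[4]=5,C[3]=7) = 7; D[4]=6 SHORT
step 5: need max(L[5]=5,C[4]=5) = 5; D[5]=5 ok
step 6: need max(L[6]=9,C[5]=3) = 9; D[6]=9 ok
step 7: need C[6]=5 = 5; D[7]=5 ok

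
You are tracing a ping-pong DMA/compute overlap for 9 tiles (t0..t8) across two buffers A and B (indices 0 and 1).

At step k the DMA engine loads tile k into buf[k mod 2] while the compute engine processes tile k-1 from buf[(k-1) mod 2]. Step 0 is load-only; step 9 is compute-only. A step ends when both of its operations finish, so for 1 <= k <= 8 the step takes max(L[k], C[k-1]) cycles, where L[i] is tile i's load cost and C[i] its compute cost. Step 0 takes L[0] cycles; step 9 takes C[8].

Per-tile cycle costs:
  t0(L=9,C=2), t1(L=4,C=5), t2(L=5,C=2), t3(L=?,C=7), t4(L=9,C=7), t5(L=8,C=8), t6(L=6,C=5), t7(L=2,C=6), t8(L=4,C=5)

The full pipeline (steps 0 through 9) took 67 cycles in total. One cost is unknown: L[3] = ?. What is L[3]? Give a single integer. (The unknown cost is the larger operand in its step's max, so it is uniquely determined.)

L[3] = 8

step 0 | dur = L[0]=9 = 9
step 1 | dur = max(L[1]=4, C[0]=2) = 4
step 2 | dur = max(L[2]=5, C[1]=5) = 5
step 3 | dur = max(L[3]=?, C[2]=2) = L[3]  (unknown; binding)
step 4 | dur = max(L[4]=9, C[3]=7) = 9
step 5 | dur = max(L[5]=8, C[4]=7) = 8
step 6 | dur = max(L[6]=6, C[5]=8) = 8
step 7 | dur = max(L[7]=2, C[6]=5) = 5
step 8 | dur = max(L[8]=4, C[7]=6) = 6
step 9 | dur = C[8]=5 = 5
sum of known step durations = 59
dur[3] = total - known = 67 - 59 = 8
L[3] is the binding max in step 3, so L[3] = dur[3] = 8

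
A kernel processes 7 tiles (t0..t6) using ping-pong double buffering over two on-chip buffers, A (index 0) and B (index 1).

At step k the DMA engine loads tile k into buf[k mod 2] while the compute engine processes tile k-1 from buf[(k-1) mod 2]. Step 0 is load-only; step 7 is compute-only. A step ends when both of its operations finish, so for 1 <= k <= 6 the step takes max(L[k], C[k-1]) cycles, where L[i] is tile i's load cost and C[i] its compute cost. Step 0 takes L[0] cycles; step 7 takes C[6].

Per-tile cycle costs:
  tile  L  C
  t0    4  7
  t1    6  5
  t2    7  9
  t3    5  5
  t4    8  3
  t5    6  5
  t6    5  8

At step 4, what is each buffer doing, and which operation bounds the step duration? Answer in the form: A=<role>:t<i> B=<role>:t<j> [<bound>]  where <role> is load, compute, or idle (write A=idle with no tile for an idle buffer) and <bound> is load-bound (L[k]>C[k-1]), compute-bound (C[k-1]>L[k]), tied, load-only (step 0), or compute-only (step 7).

k=0 load=t0/4c comp=- wait=4 total=4
k=1 load=t1/6c comp=t0/7c wait=7 total=11
k=2 load=t2/7c comp=t1/5c wait=7 total=18
k=3 load=t3/5c comp=t2/9c wait=9 total=27
k=4 load=t4/8c comp=t3/5c wait=8 total=35
k=5 load=t5/6c comp=t4/3c wait=6 total=41
k=6 load=t6/5c comp=t5/5c wait=5 total=46
k=7 load=- comp=t6/8c wait=8 total=54

step 4: A=load:t4 B=compute:t3 [load-bound]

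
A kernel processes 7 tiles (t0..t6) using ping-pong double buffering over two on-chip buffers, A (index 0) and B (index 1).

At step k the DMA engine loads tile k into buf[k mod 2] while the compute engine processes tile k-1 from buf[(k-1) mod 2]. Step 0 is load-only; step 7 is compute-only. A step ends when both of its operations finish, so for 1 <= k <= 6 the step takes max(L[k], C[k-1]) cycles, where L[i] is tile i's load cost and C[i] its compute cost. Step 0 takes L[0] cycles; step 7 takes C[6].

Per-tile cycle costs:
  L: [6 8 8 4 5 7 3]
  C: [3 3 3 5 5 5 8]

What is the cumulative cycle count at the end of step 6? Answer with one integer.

  0. 6=6c; end=6; A:t0 B:-
  1. max(8,3)=8c; end=14; A:t0 B:t1
  2. max(8,3)=8c; end=22; A:t2 B:t1
  3. max(4,3)=4c; end=26; A:t2 B:t3
  4. max(5,5)=5c; end=31; A:t4 B:t3
  5. max(7,5)=7c; end=38; A:t4 B:t5
  6. max(3,5)=5c; end=43; A:t6 B:t5
  7. 8=8c; end=51; A:t6 B:t5

end_cycle[6] = 43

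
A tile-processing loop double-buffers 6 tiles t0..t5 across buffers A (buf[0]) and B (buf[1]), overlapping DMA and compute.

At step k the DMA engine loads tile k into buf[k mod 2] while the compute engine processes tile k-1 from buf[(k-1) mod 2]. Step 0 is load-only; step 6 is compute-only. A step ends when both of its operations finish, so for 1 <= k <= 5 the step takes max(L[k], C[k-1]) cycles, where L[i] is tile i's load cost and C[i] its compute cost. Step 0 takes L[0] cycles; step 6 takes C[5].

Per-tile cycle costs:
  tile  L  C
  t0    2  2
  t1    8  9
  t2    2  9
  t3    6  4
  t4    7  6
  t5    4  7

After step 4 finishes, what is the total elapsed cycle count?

[0] DMA t0→A (2c) ∥ CU idle ⇒ 2c, clock 2
[1] DMA t1→B (8c) ∥ CU A:t0 (2c) ⇒ 8c, clock 10
[2] DMA t2→A (2c) ∥ CU B:t1 (9c) ⇒ 9c, clock 19
[3] DMA t3→B (6c) ∥ CU A:t2 (9c) ⇒ 9c, clock 28
[4] DMA t4→A (7c) ∥ CU B:t3 (4c) ⇒ 7c, clock 35
[5] DMA t5→B (4c) ∥ CU A:t4 (6c) ⇒ 6c, clock 41
[6] DMA idle ∥ CU B:t5 (7c) ⇒ 7c, clock 48

end_cycle[4] = 35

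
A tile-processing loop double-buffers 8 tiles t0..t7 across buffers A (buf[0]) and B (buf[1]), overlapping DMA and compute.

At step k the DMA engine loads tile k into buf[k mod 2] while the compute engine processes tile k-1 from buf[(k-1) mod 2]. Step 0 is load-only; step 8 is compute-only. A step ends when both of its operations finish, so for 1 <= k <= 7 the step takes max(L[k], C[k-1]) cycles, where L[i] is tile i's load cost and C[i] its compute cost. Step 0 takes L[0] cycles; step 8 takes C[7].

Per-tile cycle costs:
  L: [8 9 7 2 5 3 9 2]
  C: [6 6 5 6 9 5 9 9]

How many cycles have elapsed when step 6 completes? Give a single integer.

end_cycle[6] = 53

k=0 load=t0/8c comp=- wait=8 total=8
k=1 load=t1/9c comp=t0/6c wait=9 total=17
k=2 load=t2/7c comp=t1/6c wait=7 total=24
k=3 load=t3/2c comp=t2/5c wait=5 total=29
k=4 load=t4/5c comp=t3/6c wait=6 total=35
k=5 load=t5/3c comp=t4/9c wait=9 total=44
k=6 load=t6/9c comp=t5/5c wait=9 total=53
k=7 load=t7/2c comp=t6/9c wait=9 total=62
k=8 load=- comp=t7/9c wait=9 total=71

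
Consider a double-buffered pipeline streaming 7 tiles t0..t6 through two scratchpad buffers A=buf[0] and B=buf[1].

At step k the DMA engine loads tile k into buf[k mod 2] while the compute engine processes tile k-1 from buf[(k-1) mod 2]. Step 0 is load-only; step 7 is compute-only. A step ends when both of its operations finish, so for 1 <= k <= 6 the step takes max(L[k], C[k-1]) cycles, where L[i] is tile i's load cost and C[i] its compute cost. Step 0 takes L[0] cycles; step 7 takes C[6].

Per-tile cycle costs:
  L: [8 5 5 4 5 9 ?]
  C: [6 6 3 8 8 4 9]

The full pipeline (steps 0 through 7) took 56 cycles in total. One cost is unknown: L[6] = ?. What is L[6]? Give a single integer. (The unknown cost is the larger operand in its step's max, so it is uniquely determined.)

step 0 | dur = L[0]=8 = 8
step 1 | dur = max(L[1]=5, C[0]=6) = 6
step 2 | dur = max(L[2]=5, C[1]=6) = 6
step 3 | dur = max(L[3]=4, C[2]=3) = 4
step 4 | dur = max(L[4]=5, C[3]=8) = 8
step 5 | dur = max(L[5]=9, C[4]=8) = 9
step 6 | dur = max(L[6]=?, C[5]=4) = L[6]  (unknown; binding)
step 7 | dur = C[6]=9 = 9
sum of known step durations = 50
dur[6] = total - known = 56 - 50 = 6
L[6] is the binding max in step 6, so L[6] = dur[6] = 6

L[6] = 6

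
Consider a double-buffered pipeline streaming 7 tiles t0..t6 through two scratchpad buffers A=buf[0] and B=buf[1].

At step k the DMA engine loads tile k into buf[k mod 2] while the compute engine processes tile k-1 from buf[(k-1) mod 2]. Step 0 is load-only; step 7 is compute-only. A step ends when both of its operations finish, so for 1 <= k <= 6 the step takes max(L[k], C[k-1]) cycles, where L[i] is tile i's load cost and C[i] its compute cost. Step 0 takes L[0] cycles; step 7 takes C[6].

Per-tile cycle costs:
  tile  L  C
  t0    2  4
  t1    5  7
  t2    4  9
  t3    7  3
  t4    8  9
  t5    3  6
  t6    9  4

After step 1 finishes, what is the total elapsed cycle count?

k=0 load=t0/2c comp=- wait=2 total=2
k=1 load=t1/5c comp=t0/4c wait=5 total=7
k=2 load=t2/4c comp=t1/7c wait=7 total=14
k=3 load=t3/7c comp=t2/9c wait=9 total=23
k=4 load=t4/8c comp=t3/3c wait=8 total=31
k=5 load=t5/3c comp=t4/9c wait=9 total=40
k=6 load=t6/9c comp=t5/6c wait=9 total=49
k=7 load=- comp=t6/4c wait=4 total=53

end_cycle[1] = 7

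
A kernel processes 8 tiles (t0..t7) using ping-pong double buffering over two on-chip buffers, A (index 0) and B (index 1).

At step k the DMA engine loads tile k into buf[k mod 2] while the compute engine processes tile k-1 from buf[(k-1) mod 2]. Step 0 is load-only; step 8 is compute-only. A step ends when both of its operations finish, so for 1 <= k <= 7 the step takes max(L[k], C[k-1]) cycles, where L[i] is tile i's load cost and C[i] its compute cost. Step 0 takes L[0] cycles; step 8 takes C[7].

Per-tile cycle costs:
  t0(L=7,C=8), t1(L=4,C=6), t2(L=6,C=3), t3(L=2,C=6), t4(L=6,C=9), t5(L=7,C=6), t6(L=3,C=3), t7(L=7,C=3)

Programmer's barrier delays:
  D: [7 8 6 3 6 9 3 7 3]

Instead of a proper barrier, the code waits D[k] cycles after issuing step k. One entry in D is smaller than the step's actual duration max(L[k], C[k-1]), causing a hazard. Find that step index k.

[0] required=L[0]=7=7 vs D=7 ok
[1] required=max(L[1]=4,C[0]=8)=8 vs D=8 ok
[2] required=max(L[2]=6,C[1]=6)=6 vs D=6 ok
[3] required=max(L[3]=2,C[2]=3)=3 vs D=3 ok
[4] required=max(L[4]=6,C[3]=6)=6 vs D=6 ok
[5] required=max(L[5]=7,C[4]=9)=9 vs D=9 ok
[6] required=max(L[6]=3,C[5]=6)=6 vs D=3 SHORT
[7] required=max(L[7]=7,C[6]=3)=7 vs D=7 ok
[8] required=C[7]=3=3 vs D=3 ok

hazard at step 6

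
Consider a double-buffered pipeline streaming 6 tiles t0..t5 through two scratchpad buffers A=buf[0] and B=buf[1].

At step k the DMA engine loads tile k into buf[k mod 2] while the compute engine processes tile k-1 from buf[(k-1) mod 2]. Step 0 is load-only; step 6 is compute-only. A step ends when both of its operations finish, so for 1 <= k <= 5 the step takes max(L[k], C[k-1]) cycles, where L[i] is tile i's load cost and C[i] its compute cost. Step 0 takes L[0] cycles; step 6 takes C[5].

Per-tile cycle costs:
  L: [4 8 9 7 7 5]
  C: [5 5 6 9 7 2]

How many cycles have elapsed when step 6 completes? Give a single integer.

end_cycle[6] = 46

k=0 load=t0/4c comp=- wait=4 total=4
k=1 load=t1/8c comp=t0/5c wait=8 total=12
k=2 load=t2/9c comp=t1/5c wait=9 total=21
k=3 load=t3/7c comp=t2/6c wait=7 total=28
k=4 load=t4/7c comp=t3/9c wait=9 total=37
k=5 load=t5/5c comp=t4/7c wait=7 total=44
k=6 load=- comp=t5/2c wait=2 total=46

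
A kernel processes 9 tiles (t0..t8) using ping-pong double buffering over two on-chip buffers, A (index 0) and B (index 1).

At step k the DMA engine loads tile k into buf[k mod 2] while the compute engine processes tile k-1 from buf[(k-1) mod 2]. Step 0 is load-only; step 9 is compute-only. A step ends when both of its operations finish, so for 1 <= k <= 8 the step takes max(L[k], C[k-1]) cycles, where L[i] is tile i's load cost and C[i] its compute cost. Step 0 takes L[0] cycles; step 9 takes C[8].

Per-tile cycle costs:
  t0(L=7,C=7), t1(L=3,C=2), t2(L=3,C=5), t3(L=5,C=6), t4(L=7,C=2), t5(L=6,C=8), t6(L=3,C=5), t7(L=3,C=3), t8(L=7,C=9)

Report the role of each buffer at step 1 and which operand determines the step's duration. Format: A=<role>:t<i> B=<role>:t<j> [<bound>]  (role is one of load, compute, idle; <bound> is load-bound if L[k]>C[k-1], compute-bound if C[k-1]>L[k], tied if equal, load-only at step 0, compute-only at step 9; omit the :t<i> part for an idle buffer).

step 1: A=compute:t0 B=load:t1 [compute-bound]

k=0 load=t0/7c comp=- wait=7 total=7
k=1 load=t1/3c comp=t0/7c wait=7 total=14
k=2 load=t2/3c comp=t1/2c wait=3 total=17
k=3 load=t3/5c comp=t2/5c wait=5 total=22
k=4 load=t4/7c comp=t3/6c wait=7 total=29
k=5 load=t5/6c comp=t4/2c wait=6 total=35
k=6 load=t6/3c comp=t5/8c wait=8 total=43
k=7 load=t7/3c comp=t6/5c wait=5 total=48
k=8 load=t8/7c comp=t7/3c wait=7 total=55
k=9 load=- comp=t8/9c wait=9 total=64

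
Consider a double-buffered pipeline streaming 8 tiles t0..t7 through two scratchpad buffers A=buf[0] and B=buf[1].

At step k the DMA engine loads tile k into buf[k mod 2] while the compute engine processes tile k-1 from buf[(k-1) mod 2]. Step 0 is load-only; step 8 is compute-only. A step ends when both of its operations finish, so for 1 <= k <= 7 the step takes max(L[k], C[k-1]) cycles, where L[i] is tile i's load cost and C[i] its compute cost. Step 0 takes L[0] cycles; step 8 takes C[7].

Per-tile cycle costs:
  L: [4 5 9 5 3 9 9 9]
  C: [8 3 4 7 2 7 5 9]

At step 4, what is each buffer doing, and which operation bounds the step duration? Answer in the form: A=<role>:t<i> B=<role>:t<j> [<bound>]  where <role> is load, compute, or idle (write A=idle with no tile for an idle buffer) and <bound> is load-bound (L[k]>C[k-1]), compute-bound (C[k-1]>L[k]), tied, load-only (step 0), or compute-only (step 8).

  0. 4=4c; end=4; A:t0 B:-
  1. max(5,8)=8c; end=12; A:t0 B:t1
  2. max(9,3)=9c; end=21; A:t2 B:t1
  3. max(5,4)=5c; end=26; A:t2 B:t3
  4. max(3,7)=7c; end=33; A:t4 B:t3
  5. max(9,2)=9c; end=42; A:t4 B:t5
  6. max(9,7)=9c; end=51; A:t6 B:t5
  7. max(9,5)=9c; end=60; A:t6 B:t7
  8. 9=9c; end=69; A:t6 B:t7

step 4: A=load:t4 B=compute:t3 [compute-bound]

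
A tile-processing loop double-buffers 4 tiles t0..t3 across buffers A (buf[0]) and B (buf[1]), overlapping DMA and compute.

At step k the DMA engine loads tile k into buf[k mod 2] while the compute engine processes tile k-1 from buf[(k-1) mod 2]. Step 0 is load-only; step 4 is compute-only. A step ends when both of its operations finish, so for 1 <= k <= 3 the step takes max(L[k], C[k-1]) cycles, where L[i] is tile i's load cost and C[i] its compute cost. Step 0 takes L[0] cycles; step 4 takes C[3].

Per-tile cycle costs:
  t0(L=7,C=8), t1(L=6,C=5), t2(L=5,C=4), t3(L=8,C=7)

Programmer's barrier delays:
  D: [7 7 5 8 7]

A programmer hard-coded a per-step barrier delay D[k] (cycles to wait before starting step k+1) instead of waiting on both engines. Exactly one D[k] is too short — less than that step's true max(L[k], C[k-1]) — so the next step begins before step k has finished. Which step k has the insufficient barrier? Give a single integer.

[0] required=L[0]=7=7 vs D=7 ok
[1] required=max(L[1]=6,C[0]=8)=8 vs D=7 SHORT
[2] required=max(L[2]=5,C[1]=5)=5 vs D=5 ok
[3] required=max(L[3]=8,C[2]=4)=8 vs D=8 ok
[4] required=C[3]=7=7 vs D=7 ok

hazard at step 1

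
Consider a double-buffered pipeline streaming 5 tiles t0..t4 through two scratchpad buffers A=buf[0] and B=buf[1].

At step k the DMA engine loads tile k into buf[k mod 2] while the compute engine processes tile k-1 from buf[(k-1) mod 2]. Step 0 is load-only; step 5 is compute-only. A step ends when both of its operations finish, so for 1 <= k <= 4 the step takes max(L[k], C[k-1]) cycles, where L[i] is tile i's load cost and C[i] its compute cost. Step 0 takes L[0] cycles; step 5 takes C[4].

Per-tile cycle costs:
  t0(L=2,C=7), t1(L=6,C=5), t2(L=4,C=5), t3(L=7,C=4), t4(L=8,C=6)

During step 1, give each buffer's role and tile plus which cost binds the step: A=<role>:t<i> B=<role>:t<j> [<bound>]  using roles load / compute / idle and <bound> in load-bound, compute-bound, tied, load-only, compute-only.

k=0 load=t0/2c comp=- wait=2 total=2
k=1 load=t1/6c comp=t0/7c wait=7 total=9
k=2 load=t2/4c comp=t1/5c wait=5 total=14
k=3 load=t3/7c comp=t2/5c wait=7 total=21
k=4 load=t4/8c comp=t3/4c wait=8 total=29
k=5 load=- comp=t4/6c wait=6 total=35

step 1: A=compute:t0 B=load:t1 [compute-bound]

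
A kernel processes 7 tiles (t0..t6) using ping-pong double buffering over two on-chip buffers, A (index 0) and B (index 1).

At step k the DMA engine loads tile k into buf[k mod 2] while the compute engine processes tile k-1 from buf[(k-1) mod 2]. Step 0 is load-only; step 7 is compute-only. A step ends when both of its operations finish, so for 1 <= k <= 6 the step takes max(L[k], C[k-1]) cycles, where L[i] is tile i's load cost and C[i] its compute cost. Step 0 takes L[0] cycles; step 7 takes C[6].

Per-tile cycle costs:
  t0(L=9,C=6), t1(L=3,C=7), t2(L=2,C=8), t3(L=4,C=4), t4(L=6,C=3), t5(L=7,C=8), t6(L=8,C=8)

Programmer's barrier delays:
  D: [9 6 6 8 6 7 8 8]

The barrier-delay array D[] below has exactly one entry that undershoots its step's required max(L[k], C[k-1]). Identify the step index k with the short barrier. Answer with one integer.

[0] required=L[0]=9=9 vs D=9 ok
[1] required=max(L[1]=3,C[0]=6)=6 vs D=6 ok
[2] required=max(L[2]=2,C[1]=7)=7 vs D=6 SHORT
[3] required=max(L[3]=4,C[2]=8)=8 vs D=8 ok
[4] required=max(L[4]=6,C[3]=4)=6 vs D=6 ok
[5] required=max(L[5]=7,C[4]=3)=7 vs D=7 ok
[6] required=max(L[6]=8,C[5]=8)=8 vs D=8 ok
[7] required=C[6]=8=8 vs D=8 ok

hazard at step 2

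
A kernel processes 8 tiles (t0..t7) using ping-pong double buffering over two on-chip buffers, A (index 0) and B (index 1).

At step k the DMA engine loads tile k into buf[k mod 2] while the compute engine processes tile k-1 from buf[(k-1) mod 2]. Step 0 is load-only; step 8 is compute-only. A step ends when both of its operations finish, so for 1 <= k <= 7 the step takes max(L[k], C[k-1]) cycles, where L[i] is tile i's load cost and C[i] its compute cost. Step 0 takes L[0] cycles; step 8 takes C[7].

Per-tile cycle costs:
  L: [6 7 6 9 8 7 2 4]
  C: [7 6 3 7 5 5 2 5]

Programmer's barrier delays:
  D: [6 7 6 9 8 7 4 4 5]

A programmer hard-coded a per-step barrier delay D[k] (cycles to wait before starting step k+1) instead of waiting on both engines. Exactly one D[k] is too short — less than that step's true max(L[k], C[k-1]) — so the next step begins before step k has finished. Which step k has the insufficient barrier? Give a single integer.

k=0 barrier L[0]=6→6c, D[0]=6 ok
k=1 barrier max(L[1]=7,C[0]=7)→7c, D[1]=7 ok
k=2 barrier max(L[2]=6,C[1]=6)→6c, D[2]=6 ok
k=3 barrier max(L[3]=9,C[2]=3)→9c, D[3]=9 ok
k=4 barrier max(L[4]=8,C[3]=7)→8c, D[4]=8 ok
k=5 barrier max(L[5]=7,C[4]=5)→7c, D[5]=7 ok
k=6 barrier max(L[6]=2,C[5]=5)→5c, D[6]=4 SHORT
k=7 barrier max(L[7]=4,C[6]=2)→4c, D[7]=4 ok
k=8 barrier C[7]=5→5c, D[8]=5 ok

hazard at step 6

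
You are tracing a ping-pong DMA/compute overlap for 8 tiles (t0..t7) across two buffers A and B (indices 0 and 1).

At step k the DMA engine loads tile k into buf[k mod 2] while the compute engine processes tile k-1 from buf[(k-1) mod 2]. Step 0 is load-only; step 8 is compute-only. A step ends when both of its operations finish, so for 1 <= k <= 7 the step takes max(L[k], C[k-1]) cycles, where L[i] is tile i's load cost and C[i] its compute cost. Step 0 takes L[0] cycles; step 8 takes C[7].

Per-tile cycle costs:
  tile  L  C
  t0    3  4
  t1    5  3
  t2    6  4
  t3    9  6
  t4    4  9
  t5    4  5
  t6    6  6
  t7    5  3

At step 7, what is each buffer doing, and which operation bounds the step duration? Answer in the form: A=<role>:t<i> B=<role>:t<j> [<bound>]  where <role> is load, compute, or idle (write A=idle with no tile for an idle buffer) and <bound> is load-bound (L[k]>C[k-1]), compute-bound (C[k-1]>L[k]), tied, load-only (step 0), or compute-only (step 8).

step 7: A=compute:t6 B=load:t7 [compute-bound]

k=0 load=t0/3c comp=- wait=3 total=3
k=1 load=t1/5c comp=t0/4c wait=5 total=8
k=2 load=t2/6c comp=t1/3c wait=6 total=14
k=3 load=t3/9c comp=t2/4c wait=9 total=23
k=4 load=t4/4c comp=t3/6c wait=6 total=29
k=5 load=t5/4c comp=t4/9c wait=9 total=38
k=6 load=t6/6c comp=t5/5c wait=6 total=44
k=7 load=t7/5c comp=t6/6c wait=6 total=50
k=8 load=- comp=t7/3c wait=3 total=53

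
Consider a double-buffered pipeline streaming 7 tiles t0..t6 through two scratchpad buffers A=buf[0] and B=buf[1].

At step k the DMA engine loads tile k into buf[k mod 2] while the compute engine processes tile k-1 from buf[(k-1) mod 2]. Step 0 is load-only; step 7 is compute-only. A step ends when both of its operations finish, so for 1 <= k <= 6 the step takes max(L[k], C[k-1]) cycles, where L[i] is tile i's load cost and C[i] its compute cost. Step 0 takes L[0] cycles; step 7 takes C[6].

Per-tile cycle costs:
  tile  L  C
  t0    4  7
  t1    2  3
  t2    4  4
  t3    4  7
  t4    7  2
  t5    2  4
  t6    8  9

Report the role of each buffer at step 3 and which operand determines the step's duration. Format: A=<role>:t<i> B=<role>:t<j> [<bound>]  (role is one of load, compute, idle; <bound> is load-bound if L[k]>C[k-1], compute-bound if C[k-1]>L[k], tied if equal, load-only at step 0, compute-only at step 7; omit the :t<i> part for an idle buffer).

step 3: A=compute:t2 B=load:t3 [tied]

step 0: L[0]=4 → dur=4, Σ=4 | A=load:t0 B=idle [load-only]
step 1: L[1]=2 C[0]=7 → dur=7, Σ=11 | A=compute:t0 B=load:t1 [compute-bound]
step 2: L[2]=4 C[1]=3 → dur=4, Σ=15 | A=load:t2 B=compute:t1 [load-bound]
step 3: L[3]=4 C[2]=4 → dur=4, Σ=19 | A=compute:t2 B=load:t3 [tied]
step 4: L[4]=7 C[3]=7 → dur=7, Σ=26 | A=load:t4 B=compute:t3 [tied]
step 5: L[5]=2 C[4]=2 → dur=2, Σ=28 | A=compute:t4 B=load:t5 [tied]
step 6: L[6]=8 C[5]=4 → dur=8, Σ=36 | A=load:t6 B=compute:t5 [load-bound]
step 7: C[6]=9 → dur=9, Σ=45 | A=compute:t6 B=idle [compute-only]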